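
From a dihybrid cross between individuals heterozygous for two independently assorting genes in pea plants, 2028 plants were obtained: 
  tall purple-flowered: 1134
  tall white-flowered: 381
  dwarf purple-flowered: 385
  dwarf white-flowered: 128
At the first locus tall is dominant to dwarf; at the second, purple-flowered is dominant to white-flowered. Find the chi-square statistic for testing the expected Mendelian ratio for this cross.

A dihybrid F₂ with independent assortment and complete dominance at both loci gives a 9:3:3:1 phenotypic ratio.
Total ratio parts = 16. Expected numbers out of 2028:
  tall purple-flowered: 2028 × 9/16 = 1140.75
  tall white-flowered: 2028 × 3/16 = 380.25
  dwarf purple-flowered: 2028 × 3/16 = 380.25
  dwarf white-flowered: 2028 × 1/16 = 126.75
χ² = Σ (O − E)² / E
  tall purple-flowered: (1134 − 1140.75)² / 1140.75 = 0.0399
  tall white-flowered: (381 − 380.25)² / 380.25 = 0.0015
  dwarf purple-flowered: (385 − 380.25)² / 380.25 = 0.0593
  dwarf white-flowered: (128 − 126.75)² / 126.75 = 0.0123
χ² = 0.0399 + 0.0015 + 0.0593 + 0.0123 = 0.113

0.113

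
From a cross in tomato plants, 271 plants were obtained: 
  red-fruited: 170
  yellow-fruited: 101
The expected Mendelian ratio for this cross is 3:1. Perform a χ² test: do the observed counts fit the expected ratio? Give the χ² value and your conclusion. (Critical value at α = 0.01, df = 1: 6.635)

Expected counts for N = 271 under a 3:1 ratio (total parts = 4):
  red-fruited: 271 × 3/4 = 203.25
  yellow-fruited: 271 × 1/4 = 67.75
χ² = Σ (O − E)² / E
  red-fruited: (170 − 203.25)² / 203.25 = 5.4394
  yellow-fruited: (101 − 67.75)² / 67.75 = 16.3183
χ² = 5.4394 + 16.3183 = 21.7577 ≈ 21.758
Degrees of freedom = 2 − 1 = 1; critical value at α = 0.01 is 6.635.
Since 21.758 > 6.635, we reject the null hypothesis — the data do not fit the 3:1 ratio.

21.758; not consistent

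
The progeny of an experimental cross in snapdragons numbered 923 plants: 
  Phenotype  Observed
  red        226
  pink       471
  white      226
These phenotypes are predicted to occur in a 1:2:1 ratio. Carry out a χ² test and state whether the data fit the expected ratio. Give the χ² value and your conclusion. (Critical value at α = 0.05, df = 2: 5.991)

0.391; consistent

Total ratio parts = 4. Expected numbers out of 923:
  red: 923 × 1/4 = 230.75
  pink: 923 × 2/4 = 461.5
  white: 923 × 1/4 = 230.75
χ² = Σ (O − E)² / E
  red: (226 − 230.75)² / 230.75 = 0.0978
  pink: (471 − 461.5)² / 461.5 = 0.1956
  white: (226 − 230.75)² / 230.75 = 0.0978
χ² = 0.0978 + 0.1956 + 0.0978 = 0.3912 ≈ 0.391
Degrees of freedom = 3 − 1 = 2; critical value at α = 0.05 is 5.991.
Since 0.391 < 5.991, we fail to reject the null hypothesis — the data are consistent with the 1:2:1 ratio.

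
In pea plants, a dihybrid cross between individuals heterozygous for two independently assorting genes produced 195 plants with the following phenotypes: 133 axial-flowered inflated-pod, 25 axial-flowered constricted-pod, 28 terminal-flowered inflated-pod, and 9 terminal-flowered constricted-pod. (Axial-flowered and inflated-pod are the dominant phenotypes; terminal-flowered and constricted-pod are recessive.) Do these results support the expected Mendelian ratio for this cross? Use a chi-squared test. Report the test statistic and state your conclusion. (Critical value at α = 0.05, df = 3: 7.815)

A dihybrid F₂ with independent assortment and complete dominance at both loci gives a 9:3:3:1 phenotypic ratio.
Expected counts for N = 195 under a 9:3:3:1 ratio (total parts = 16):
  axial-flowered inflated-pod: 195 × 9/16 = 109.6875
  axial-flowered constricted-pod: 195 × 3/16 = 36.5625
  terminal-flowered inflated-pod: 195 × 3/16 = 36.5625
  terminal-flowered constricted-pod: 195 × 1/16 = 12.1875
χ² = Σ (O − E)² / E
  axial-flowered inflated-pod: (133 − 109.6875)² / 109.6875 = 4.9547
  axial-flowered constricted-pod: (25 − 36.5625)² / 36.5625 = 3.6565
  terminal-flowered inflated-pod: (28 − 36.5625)² / 36.5625 = 2.0052
  terminal-flowered constricted-pod: (9 − 12.1875)² / 12.1875 = 0.8337
χ² = 4.9547 + 3.6565 + 2.0052 + 0.8337 = 11.4501 ≈ 11.450
Degrees of freedom = 4 − 1 = 3; critical value at α = 0.05 is 7.815.
Since 11.450 > 7.815, we reject the null hypothesis — the data do not fit the 9:3:3:1 ratio.

11.450; not consistent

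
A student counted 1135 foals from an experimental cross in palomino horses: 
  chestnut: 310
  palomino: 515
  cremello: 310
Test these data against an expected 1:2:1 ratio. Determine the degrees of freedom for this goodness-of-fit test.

2

A goodness-of-fit test with 3 phenotype classes has df = 3 − 1 = 2.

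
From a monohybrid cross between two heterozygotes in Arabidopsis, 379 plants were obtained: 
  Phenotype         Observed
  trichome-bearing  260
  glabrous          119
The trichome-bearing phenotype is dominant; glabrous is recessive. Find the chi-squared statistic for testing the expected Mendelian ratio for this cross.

8.275

For a monohybrid cross between heterozygotes with complete dominance, the expected phenotypic ratio is 3:1.
The 3:1 ratio has 4 parts, so with N = 379 the expected counts are:
  trichome-bearing: 379 × 3/4 = 284.25
  glabrous: 379 × 1/4 = 94.75
χ² = Σ (O − E)² / E
  trichome-bearing: (260 − 284.25)² / 284.25 = 2.0688
  glabrous: (119 − 94.75)² / 94.75 = 6.2065
χ² = 2.0688 + 6.2065 = 8.2753 ≈ 8.275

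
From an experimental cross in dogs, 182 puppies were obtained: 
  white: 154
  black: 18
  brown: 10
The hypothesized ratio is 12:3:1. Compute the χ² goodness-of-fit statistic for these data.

10.029

The 12:3:1 ratio has 16 parts, so with N = 182 the expected counts are:
  white: 182 × 12/16 = 136.5
  black: 182 × 3/16 = 34.125
  brown: 182 × 1/16 = 11.375
χ² = Σ (O − E)² / E
  white: (154 − 136.5)² / 136.5 = 2.2436
  black: (18 − 34.125)² / 34.125 = 7.6195
  brown: (10 − 11.375)² / 11.375 = 0.1662
χ² = 2.2436 + 7.6195 + 0.1662 = 10.0293 ≈ 10.029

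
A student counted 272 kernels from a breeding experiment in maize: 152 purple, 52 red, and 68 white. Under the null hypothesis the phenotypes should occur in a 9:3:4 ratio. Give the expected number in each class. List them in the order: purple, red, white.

Total ratio parts = 16. Expected numbers out of 272:
  purple: 272 × 9/16 = 153
  red: 272 × 3/16 = 51
  white: 272 × 4/16 = 68

153, 51, 68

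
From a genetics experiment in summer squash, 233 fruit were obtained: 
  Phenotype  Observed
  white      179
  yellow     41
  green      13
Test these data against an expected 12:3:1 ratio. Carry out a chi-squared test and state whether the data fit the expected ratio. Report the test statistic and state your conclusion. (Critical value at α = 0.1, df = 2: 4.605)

0.436; consistent

Under the 12:3:1 hypothesis (Σ ratio = 16, N = 233):
  white: 233 × 12/16 = 174.75
  yellow: 233 × 3/16 = 43.6875
  green: 233 × 1/16 = 14.5625
χ² = Σ (O − E)² / E
  white: (179 − 174.75)² / 174.75 = 0.1034
  yellow: (41 − 43.6875)² / 43.6875 = 0.1653
  green: (13 − 14.5625)² / 14.5625 = 0.1677
χ² = 0.1034 + 0.1653 + 0.1677 = 0.4364 ≈ 0.436
Degrees of freedom = 3 − 1 = 2; critical value at α = 0.1 is 4.605.
Since 0.436 < 4.605, we fail to reject the null hypothesis — the data are consistent with the 12:3:1 ratio.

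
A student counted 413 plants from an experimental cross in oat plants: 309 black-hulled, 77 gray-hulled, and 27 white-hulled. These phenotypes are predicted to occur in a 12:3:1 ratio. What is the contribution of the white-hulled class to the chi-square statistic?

0.055

The 12:3:1 ratio has 16 parts, so with N = 413 the expected counts are:
  black-hulled: 413 × 12/16 = 309.75
  gray-hulled: 413 × 3/16 = 77.4375
  white-hulled: 413 × 1/16 = 25.8125
Contribution of white-hulled: (27 − 25.8125)² / 25.8125 = 0.0546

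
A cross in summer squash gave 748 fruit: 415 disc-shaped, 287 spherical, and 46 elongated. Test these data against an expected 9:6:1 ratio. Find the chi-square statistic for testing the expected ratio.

Expected counts for N = 748 under a 9:6:1 ratio (total parts = 16):
  disc-shaped: 748 × 9/16 = 420.75
  spherical: 748 × 6/16 = 280.5
  elongated: 748 × 1/16 = 46.75
χ² = Σ (O − E)² / E
  disc-shaped: (415 − 420.75)² / 420.75 = 0.0786
  spherical: (287 − 280.5)² / 280.5 = 0.1506
  elongated: (46 − 46.75)² / 46.75 = 0.0120
χ² = 0.0786 + 0.1506 + 0.0120 = 0.2412 ≈ 0.241

0.241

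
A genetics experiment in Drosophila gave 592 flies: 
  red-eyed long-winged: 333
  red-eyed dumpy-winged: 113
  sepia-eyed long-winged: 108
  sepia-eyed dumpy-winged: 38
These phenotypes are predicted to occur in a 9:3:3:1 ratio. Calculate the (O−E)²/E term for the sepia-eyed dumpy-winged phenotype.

Under the 9:3:3:1 hypothesis (Σ ratio = 16, N = 592):
  red-eyed long-winged: 592 × 9/16 = 333
  red-eyed dumpy-winged: 592 × 3/16 = 111
  sepia-eyed long-winged: 592 × 3/16 = 111
  sepia-eyed dumpy-winged: 592 × 1/16 = 37
Contribution of sepia-eyed dumpy-winged: (38 − 37)² / 37 = 0.0270

0.027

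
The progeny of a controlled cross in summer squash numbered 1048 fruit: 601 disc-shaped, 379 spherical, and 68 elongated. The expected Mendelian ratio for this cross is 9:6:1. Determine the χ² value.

0.818

Under the 9:6:1 hypothesis (Σ ratio = 16, N = 1048):
  disc-shaped: 1048 × 9/16 = 589.5
  spherical: 1048 × 6/16 = 393
  elongated: 1048 × 1/16 = 65.5
χ² = Σ (O − E)² / E
  disc-shaped: (601 − 589.5)² / 589.5 = 0.2243
  spherical: (379 − 393)² / 393 = 0.4987
  elongated: (68 − 65.5)² / 65.5 = 0.0954
χ² = 0.2243 + 0.4987 + 0.0954 = 0.8184 ≈ 0.818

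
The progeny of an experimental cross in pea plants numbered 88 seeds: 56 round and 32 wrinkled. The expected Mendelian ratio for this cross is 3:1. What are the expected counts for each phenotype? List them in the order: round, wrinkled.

66, 22

Total ratio parts = 4. Expected numbers out of 88:
  round: 88 × 3/4 = 66
  wrinkled: 88 × 1/4 = 22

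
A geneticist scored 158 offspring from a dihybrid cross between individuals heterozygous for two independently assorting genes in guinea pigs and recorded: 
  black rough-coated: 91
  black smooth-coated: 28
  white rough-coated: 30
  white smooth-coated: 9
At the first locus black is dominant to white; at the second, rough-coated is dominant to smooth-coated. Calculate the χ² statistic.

0.222

A dihybrid F₂ with independent assortment and complete dominance at both loci gives a 9:3:3:1 phenotypic ratio.
Total ratio parts = 16. Expected numbers out of 158:
  black rough-coated: 158 × 9/16 = 88.875
  black smooth-coated: 158 × 3/16 = 29.625
  white rough-coated: 158 × 3/16 = 29.625
  white smooth-coated: 158 × 1/16 = 9.875
χ² = Σ (O − E)² / E
  black rough-coated: (91 − 88.875)² / 88.875 = 0.0508
  black smooth-coated: (28 − 29.625)² / 29.625 = 0.0891
  white rough-coated: (30 − 29.625)² / 29.625 = 0.0047
  white smooth-coated: (9 − 9.875)² / 9.875 = 0.0775
χ² = 0.0508 + 0.0891 + 0.0047 + 0.0775 = 0.2221 ≈ 0.222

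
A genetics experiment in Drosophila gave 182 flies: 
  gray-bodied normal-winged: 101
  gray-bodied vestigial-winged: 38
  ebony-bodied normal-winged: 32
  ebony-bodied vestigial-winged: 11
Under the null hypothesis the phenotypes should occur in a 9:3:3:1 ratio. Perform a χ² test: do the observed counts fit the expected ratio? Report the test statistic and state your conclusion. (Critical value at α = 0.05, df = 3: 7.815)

Expected counts for N = 182 under a 9:3:3:1 ratio (total parts = 16):
  gray-bodied normal-winged: 182 × 9/16 = 102.375
  gray-bodied vestigial-winged: 182 × 3/16 = 34.125
  ebony-bodied normal-winged: 182 × 3/16 = 34.125
  ebony-bodied vestigial-winged: 182 × 1/16 = 11.375
χ² = Σ (O − E)² / E
  gray-bodied normal-winged: (101 − 102.375)² / 102.375 = 0.0185
  gray-bodied vestigial-winged: (38 − 34.125)² / 34.125 = 0.4400
  ebony-bodied normal-winged: (32 − 34.125)² / 34.125 = 0.1323
  ebony-bodied vestigial-winged: (11 − 11.375)² / 11.375 = 0.0124
χ² = 0.0185 + 0.4400 + 0.1323 + 0.0124 = 0.6032 ≈ 0.603
Degrees of freedom = 4 − 1 = 3; critical value at α = 0.05 is 7.815.
Since 0.603 < 7.815, we fail to reject the null hypothesis — the data are consistent with the 9:3:3:1 ratio.

0.603; consistent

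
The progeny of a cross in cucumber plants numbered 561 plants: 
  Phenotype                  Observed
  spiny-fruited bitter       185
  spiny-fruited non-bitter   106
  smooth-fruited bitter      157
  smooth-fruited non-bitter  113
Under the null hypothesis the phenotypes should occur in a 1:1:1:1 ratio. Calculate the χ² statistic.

The 1:1:1:1 ratio has 4 parts, so with N = 561 the expected counts are:
  spiny-fruited bitter: 561 × 1/4 = 140.25
  spiny-fruited non-bitter: 561 × 1/4 = 140.25
  smooth-fruited bitter: 561 × 1/4 = 140.25
  smooth-fruited non-bitter: 561 × 1/4 = 140.25
χ² = Σ (O − E)² / E
  spiny-fruited bitter: (185 − 140.25)² / 140.25 = 14.2785
  spiny-fruited non-bitter: (106 − 140.25)² / 140.25 = 8.3641
  smooth-fruited bitter: (157 − 140.25)² / 140.25 = 2.0004
  smooth-fruited non-bitter: (113 − 140.25)² / 140.25 = 5.2946
χ² = 14.2785 + 8.3641 + 2.0004 + 5.2946 = 29.9376 ≈ 29.938

29.938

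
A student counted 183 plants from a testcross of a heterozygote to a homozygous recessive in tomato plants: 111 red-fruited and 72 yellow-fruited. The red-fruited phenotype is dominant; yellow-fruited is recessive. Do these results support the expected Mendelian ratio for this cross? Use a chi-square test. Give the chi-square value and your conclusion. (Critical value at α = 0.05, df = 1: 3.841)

A testcross of a heterozygote (Aa × aa) gives a 1:1 phenotypic ratio.
The 1:1 ratio has 2 parts, so with N = 183 the expected counts are:
  red-fruited: 183 × 1/2 = 91.5
  yellow-fruited: 183 × 1/2 = 91.5
χ² = Σ (O − E)² / E
  red-fruited: (111 − 91.5)² / 91.5 = 4.1557
  yellow-fruited: (72 − 91.5)² / 91.5 = 4.1557
χ² = 4.1557 + 4.1557 = 8.3114 ≈ 8.311
Degrees of freedom = 2 − 1 = 1; critical value at α = 0.05 is 3.841.
Since 8.311 > 3.841, we reject the null hypothesis — the data do not fit the 1:1 ratio.

8.311; not consistent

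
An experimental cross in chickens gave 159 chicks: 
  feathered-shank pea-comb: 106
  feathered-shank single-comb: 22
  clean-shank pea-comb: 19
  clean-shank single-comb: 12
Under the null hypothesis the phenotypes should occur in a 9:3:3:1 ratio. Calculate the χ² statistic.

9.464

Expected counts for N = 159 under a 9:3:3:1 ratio (total parts = 16):
  feathered-shank pea-comb: 159 × 9/16 = 89.4375
  feathered-shank single-comb: 159 × 3/16 = 29.8125
  clean-shank pea-comb: 159 × 3/16 = 29.8125
  clean-shank single-comb: 159 × 1/16 = 9.9375
χ² = Σ (O − E)² / E
  feathered-shank pea-comb: (106 − 89.4375)² / 89.4375 = 3.0671
  feathered-shank single-comb: (22 − 29.8125)² / 29.8125 = 2.0473
  clean-shank pea-comb: (19 − 29.8125)² / 29.8125 = 3.9215
  clean-shank single-comb: (12 − 9.9375)² / 9.9375 = 0.4281
χ² = 3.0671 + 2.0473 + 3.9215 + 0.4281 = 9.464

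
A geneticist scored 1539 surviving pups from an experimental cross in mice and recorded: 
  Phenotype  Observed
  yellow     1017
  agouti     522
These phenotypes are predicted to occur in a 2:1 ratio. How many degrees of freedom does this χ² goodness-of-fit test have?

1

A goodness-of-fit test with 2 phenotype classes has df = 2 − 1 = 1.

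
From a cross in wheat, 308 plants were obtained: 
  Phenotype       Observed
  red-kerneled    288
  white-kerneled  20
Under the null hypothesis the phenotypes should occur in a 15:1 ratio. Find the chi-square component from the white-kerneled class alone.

Under the 15:1 hypothesis (Σ ratio = 16, N = 308):
  red-kerneled: 308 × 15/16 = 288.75
  white-kerneled: 308 × 1/16 = 19.25
Contribution of white-kerneled: (20 − 19.25)² / 19.25 = 0.0292

0.029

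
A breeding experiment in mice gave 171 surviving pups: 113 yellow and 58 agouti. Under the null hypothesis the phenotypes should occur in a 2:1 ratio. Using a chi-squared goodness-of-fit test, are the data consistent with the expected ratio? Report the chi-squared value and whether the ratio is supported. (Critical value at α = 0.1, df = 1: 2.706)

0.026; consistent

Under the 2:1 hypothesis (Σ ratio = 3, N = 171):
  yellow: 171 × 2/3 = 114
  agouti: 171 × 1/3 = 57
χ² = Σ (O − E)² / E
  yellow: (113 − 114)² / 114 = 0.0088
  agouti: (58 − 57)² / 57 = 0.0175
χ² = 0.0088 + 0.0175 = 0.0263 ≈ 0.026
Degrees of freedom = 2 − 1 = 1; critical value at α = 0.1 is 2.706.
Since 0.026 < 2.706, we fail to reject the null hypothesis — the data are consistent with the 2:1 ratio.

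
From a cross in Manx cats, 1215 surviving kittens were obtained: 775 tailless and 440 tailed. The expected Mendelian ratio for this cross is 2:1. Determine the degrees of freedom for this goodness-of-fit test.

1

A goodness-of-fit test with 2 phenotype classes has df = 2 − 1 = 1.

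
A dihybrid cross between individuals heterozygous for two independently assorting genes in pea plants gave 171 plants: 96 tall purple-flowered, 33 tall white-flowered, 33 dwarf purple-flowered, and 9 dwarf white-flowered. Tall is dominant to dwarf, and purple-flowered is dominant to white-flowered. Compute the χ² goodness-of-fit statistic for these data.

0.322

A dihybrid F₂ with independent assortment and complete dominance at both loci gives a 9:3:3:1 phenotypic ratio.
Under the 9:3:3:1 hypothesis (Σ ratio = 16, N = 171):
  tall purple-flowered: 171 × 9/16 = 96.1875
  tall white-flowered: 171 × 3/16 = 32.0625
  dwarf purple-flowered: 171 × 3/16 = 32.0625
  dwarf white-flowered: 171 × 1/16 = 10.6875
χ² = Σ (O − E)² / E
  tall purple-flowered: (96 − 96.1875)² / 96.1875 = 0.0004
  tall white-flowered: (33 − 32.0625)² / 32.0625 = 0.0274
  dwarf purple-flowered: (33 − 32.0625)² / 32.0625 = 0.0274
  dwarf white-flowered: (9 − 10.6875)² / 10.6875 = 0.2664
χ² = 0.0004 + 0.0274 + 0.0274 + 0.2664 = 0.3216 ≈ 0.322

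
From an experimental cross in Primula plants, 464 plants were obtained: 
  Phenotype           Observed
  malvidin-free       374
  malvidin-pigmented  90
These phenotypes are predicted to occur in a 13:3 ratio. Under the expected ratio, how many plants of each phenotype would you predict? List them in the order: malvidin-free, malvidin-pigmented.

377, 87

Total ratio parts = 16. Expected numbers out of 464:
  malvidin-free: 464 × 13/16 = 377
  malvidin-pigmented: 464 × 3/16 = 87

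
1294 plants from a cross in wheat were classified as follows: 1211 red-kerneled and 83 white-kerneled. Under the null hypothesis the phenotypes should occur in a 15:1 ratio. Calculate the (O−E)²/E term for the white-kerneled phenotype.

The 15:1 ratio has 16 parts, so with N = 1294 the expected counts are:
  red-kerneled: 1294 × 15/16 = 1213.125
  white-kerneled: 1294 × 1/16 = 80.875
Contribution of white-kerneled: (83 − 80.875)² / 80.875 = 0.0558

0.056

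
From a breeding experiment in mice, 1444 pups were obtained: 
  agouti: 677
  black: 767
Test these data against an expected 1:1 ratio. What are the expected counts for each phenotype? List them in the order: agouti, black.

Total ratio parts = 2. Expected numbers out of 1444:
  agouti: 1444 × 1/2 = 722
  black: 1444 × 1/2 = 722

722, 722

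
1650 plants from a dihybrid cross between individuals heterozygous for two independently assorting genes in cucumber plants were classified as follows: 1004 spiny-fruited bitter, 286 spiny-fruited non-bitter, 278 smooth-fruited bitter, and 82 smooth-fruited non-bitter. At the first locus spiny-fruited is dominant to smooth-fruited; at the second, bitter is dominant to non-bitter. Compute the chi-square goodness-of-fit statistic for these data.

15.478

A dihybrid F₂ with independent assortment and complete dominance at both loci gives a 9:3:3:1 phenotypic ratio.
Total ratio parts = 16. Expected numbers out of 1650:
  spiny-fruited bitter: 1650 × 9/16 = 928.125
  spiny-fruited non-bitter: 1650 × 3/16 = 309.375
  smooth-fruited bitter: 1650 × 3/16 = 309.375
  smooth-fruited non-bitter: 1650 × 1/16 = 103.125
χ² = Σ (O − E)² / E
  spiny-fruited bitter: (1004 − 928.125)² / 928.125 = 6.2028
  spiny-fruited non-bitter: (286 − 309.375)² / 309.375 = 1.7661
  smooth-fruited bitter: (278 − 309.375)² / 309.375 = 3.1819
  smooth-fruited non-bitter: (82 − 103.125)² / 103.125 = 4.3274
χ² = 6.2028 + 1.7661 + 3.1819 + 4.3274 = 15.4782 ≈ 15.478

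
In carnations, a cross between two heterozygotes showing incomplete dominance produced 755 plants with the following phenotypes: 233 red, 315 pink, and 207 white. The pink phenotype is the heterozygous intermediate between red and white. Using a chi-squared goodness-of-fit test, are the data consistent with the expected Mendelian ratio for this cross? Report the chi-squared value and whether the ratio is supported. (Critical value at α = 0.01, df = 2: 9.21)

22.486; not consistent

With incomplete dominance, a heterozygote × heterozygote cross gives a 1:2:1 phenotypic ratio.
Total ratio parts = 4. Expected numbers out of 755:
  red: 755 × 1/4 = 188.75
  pink: 755 × 2/4 = 377.5
  white: 755 × 1/4 = 188.75
χ² = Σ (O − E)² / E
  red: (233 − 188.75)² / 188.75 = 10.3738
  pink: (315 − 377.5)² / 377.5 = 10.3477
  white: (207 − 188.75)² / 188.75 = 1.7646
χ² = 10.3738 + 10.3477 + 1.7646 = 22.4861 ≈ 22.486
Degrees of freedom = 3 − 1 = 2; critical value at α = 0.01 is 9.21.
Since 22.486 > 9.21, we reject the null hypothesis — the data do not fit the 1:2:1 ratio.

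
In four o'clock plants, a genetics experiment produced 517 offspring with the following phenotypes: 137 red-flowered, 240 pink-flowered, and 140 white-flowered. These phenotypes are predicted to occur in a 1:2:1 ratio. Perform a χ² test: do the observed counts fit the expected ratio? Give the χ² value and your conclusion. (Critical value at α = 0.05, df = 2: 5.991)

Expected counts for N = 517 under a 1:2:1 ratio (total parts = 4):
  red-flowered: 517 × 1/4 = 129.25
  pink-flowered: 517 × 2/4 = 258.5
  white-flowered: 517 × 1/4 = 129.25
χ² = Σ (O − E)² / E
  red-flowered: (137 − 129.25)² / 129.25 = 0.4647
  pink-flowered: (240 − 258.5)² / 258.5 = 1.3240
  white-flowered: (140 − 129.25)² / 129.25 = 0.8941
χ² = 0.4647 + 1.3240 + 0.8941 = 2.6828 ≈ 2.683
Degrees of freedom = 3 − 1 = 2; critical value at α = 0.05 is 5.991.
Since 2.683 < 5.991, we fail to reject the null hypothesis — the data are consistent with the 1:2:1 ratio.

2.683; consistent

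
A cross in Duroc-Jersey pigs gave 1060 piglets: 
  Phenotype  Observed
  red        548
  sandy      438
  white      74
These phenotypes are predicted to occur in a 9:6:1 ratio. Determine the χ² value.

8.938

Under the 9:6:1 hypothesis (Σ ratio = 16, N = 1060):
  red: 1060 × 9/16 = 596.25
  sandy: 1060 × 6/16 = 397.5
  white: 1060 × 1/16 = 66.25
χ² = Σ (O − E)² / E
  red: (548 − 596.25)² / 596.25 = 3.9045
  sandy: (438 − 397.5)² / 397.5 = 4.1264
  white: (74 − 66.25)² / 66.25 = 0.9066
χ² = 3.9045 + 4.1264 + 0.9066 = 8.9375 ≈ 8.938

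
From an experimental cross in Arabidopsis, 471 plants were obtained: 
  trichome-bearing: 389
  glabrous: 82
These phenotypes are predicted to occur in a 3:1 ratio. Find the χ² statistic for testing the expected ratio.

Under the 3:1 hypothesis (Σ ratio = 4, N = 471):
  trichome-bearing: 471 × 3/4 = 353.25
  glabrous: 471 × 1/4 = 117.75
χ² = Σ (O − E)² / E
  trichome-bearing: (389 − 353.25)² / 353.25 = 3.6180
  glabrous: (82 − 117.75)² / 117.75 = 10.8540
χ² = 3.6180 + 10.8540 = 14.472

14.472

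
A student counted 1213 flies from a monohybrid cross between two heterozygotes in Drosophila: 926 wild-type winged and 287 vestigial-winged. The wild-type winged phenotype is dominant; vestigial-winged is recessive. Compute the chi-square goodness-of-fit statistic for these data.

For a monohybrid cross between heterozygotes with complete dominance, the expected phenotypic ratio is 3:1.
Expected counts for N = 1213 under a 3:1 ratio (total parts = 4):
  wild-type winged: 1213 × 3/4 = 909.75
  vestigial-winged: 1213 × 1/4 = 303.25
χ² = Σ (O − E)² / E
  wild-type winged: (926 − 909.75)² / 909.75 = 0.2903
  vestigial-winged: (287 − 303.25)² / 303.25 = 0.8708
χ² = 0.2903 + 0.8708 = 1.1611 ≈ 1.161

1.161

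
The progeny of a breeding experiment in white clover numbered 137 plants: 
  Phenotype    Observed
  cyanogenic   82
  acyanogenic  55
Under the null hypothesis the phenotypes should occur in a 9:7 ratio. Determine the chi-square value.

0.723

The 9:7 ratio has 16 parts, so with N = 137 the expected counts are:
  cyanogenic: 137 × 9/16 = 77.0625
  acyanogenic: 137 × 7/16 = 59.9375
χ² = Σ (O − E)² / E
  cyanogenic: (82 − 77.0625)² / 77.0625 = 0.3164
  acyanogenic: (55 − 59.9375)² / 59.9375 = 0.4067
χ² = 0.3164 + 0.4067 = 0.7231 ≈ 0.723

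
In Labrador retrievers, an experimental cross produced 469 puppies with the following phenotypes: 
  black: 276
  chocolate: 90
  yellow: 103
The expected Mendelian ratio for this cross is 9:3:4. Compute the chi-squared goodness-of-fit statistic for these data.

2.343

The 9:3:4 ratio has 16 parts, so with N = 469 the expected counts are:
  black: 469 × 9/16 = 263.8125
  chocolate: 469 × 3/16 = 87.9375
  yellow: 469 × 4/16 = 117.25
χ² = Σ (O − E)² / E
  black: (276 − 263.8125)² / 263.8125 = 0.5630
  chocolate: (90 − 87.9375)² / 87.9375 = 0.0484
  yellow: (103 − 117.25)² / 117.25 = 1.7319
χ² = 0.5630 + 0.0484 + 1.7319 = 2.3433 ≈ 2.343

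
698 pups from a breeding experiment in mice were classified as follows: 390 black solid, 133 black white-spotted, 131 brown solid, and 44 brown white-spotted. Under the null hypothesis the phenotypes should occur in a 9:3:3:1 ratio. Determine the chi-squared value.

The 9:3:3:1 ratio has 16 parts, so with N = 698 the expected counts are:
  black solid: 698 × 9/16 = 392.625
  black white-spotted: 698 × 3/16 = 130.875
  brown solid: 698 × 3/16 = 130.875
  brown white-spotted: 698 × 1/16 = 43.625
χ² = Σ (O − E)² / E
  black solid: (390 − 392.625)² / 392.625 = 0.0176
  black white-spotted: (133 − 130.875)² / 130.875 = 0.0345
  brown solid: (131 − 130.875)² / 130.875 = 0.0001
  brown white-spotted: (44 − 43.625)² / 43.625 = 0.0032
χ² = 0.0176 + 0.0345 + 0.0001 + 0.0032 = 0.0554 ≈ 0.055

0.055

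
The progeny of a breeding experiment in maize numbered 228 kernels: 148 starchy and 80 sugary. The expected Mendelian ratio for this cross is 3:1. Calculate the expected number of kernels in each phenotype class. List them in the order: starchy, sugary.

The 3:1 ratio has 4 parts, so with N = 228 the expected counts are:
  starchy: 228 × 3/4 = 171
  sugary: 228 × 1/4 = 57

171, 57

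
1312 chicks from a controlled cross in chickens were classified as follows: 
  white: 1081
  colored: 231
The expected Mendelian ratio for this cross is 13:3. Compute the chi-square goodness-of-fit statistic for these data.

Total ratio parts = 16. Expected numbers out of 1312:
  white: 1312 × 13/16 = 1066
  colored: 1312 × 3/16 = 246
χ² = Σ (O − E)² / E
  white: (1081 − 1066)² / 1066 = 0.2111
  colored: (231 − 246)² / 246 = 0.9146
χ² = 0.2111 + 0.9146 = 1.1257 ≈ 1.126

1.126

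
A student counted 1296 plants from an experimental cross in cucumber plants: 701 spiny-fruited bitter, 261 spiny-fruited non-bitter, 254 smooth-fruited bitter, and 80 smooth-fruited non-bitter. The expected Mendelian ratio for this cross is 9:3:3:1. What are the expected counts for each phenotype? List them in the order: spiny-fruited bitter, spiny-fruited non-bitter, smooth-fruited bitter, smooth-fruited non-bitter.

729, 243, 243, 81

The 9:3:3:1 ratio has 16 parts, so with N = 1296 the expected counts are:
  spiny-fruited bitter: 1296 × 9/16 = 729
  spiny-fruited non-bitter: 1296 × 3/16 = 243
  smooth-fruited bitter: 1296 × 3/16 = 243
  smooth-fruited non-bitter: 1296 × 1/16 = 81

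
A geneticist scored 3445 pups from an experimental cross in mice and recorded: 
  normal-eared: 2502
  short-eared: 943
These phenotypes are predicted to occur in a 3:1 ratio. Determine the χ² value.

Under the 3:1 hypothesis (Σ ratio = 4, N = 3445):
  normal-eared: 3445 × 3/4 = 2583.75
  short-eared: 3445 × 1/4 = 861.25
χ² = Σ (O − E)² / E
  normal-eared: (2502 − 2583.75)² / 2583.75 = 2.5866
  short-eared: (943 − 861.25)² / 861.25 = 7.7597
χ² = 2.5866 + 7.7597 = 10.3463 ≈ 10.346

10.346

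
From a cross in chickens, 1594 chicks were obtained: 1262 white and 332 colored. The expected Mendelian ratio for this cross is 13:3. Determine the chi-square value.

4.519

The 13:3 ratio has 16 parts, so with N = 1594 the expected counts are:
  white: 1594 × 13/16 = 1295.125
  colored: 1594 × 3/16 = 298.875
χ² = Σ (O − E)² / E
  white: (1262 − 1295.125)² / 1295.125 = 0.8472
  colored: (332 − 298.875)² / 298.875 = 3.6713
χ² = 0.8472 + 3.6713 = 4.5185 ≈ 4.519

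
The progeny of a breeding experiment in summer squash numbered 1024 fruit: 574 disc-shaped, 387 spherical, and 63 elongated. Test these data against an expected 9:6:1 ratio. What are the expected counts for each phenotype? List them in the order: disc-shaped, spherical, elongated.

576, 384, 64

Expected counts for N = 1024 under a 9:6:1 ratio (total parts = 16):
  disc-shaped: 1024 × 9/16 = 576
  spherical: 1024 × 6/16 = 384
  elongated: 1024 × 1/16 = 64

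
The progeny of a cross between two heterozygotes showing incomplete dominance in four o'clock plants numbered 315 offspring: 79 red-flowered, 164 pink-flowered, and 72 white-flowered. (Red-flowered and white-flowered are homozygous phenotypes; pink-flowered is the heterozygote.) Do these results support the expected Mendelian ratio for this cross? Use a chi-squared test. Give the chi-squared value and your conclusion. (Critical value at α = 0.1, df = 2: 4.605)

With incomplete dominance, a heterozygote × heterozygote cross gives a 1:2:1 phenotypic ratio.
Total ratio parts = 4. Expected numbers out of 315:
  red-flowered: 315 × 1/4 = 78.75
  pink-flowered: 315 × 2/4 = 157.5
  white-flowered: 315 × 1/4 = 78.75
χ² = Σ (O − E)² / E
  red-flowered: (79 − 78.75)² / 78.75 = 0.0008
  pink-flowered: (164 − 157.5)² / 157.5 = 0.2683
  white-flowered: (72 − 78.75)² / 78.75 = 0.5786
χ² = 0.0008 + 0.2683 + 0.5786 = 0.8477 ≈ 0.848
Degrees of freedom = 3 − 1 = 2; critical value at α = 0.1 is 4.605.
Since 0.848 < 4.605, we fail to reject the null hypothesis — the data are consistent with the 1:2:1 ratio.

0.848; consistent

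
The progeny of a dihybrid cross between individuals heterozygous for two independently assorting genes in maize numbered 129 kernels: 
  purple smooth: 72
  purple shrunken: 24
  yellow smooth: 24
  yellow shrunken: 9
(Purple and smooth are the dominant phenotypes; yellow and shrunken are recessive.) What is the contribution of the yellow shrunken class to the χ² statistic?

A dihybrid F₂ with independent assortment and complete dominance at both loci gives a 9:3:3:1 phenotypic ratio.
The 9:3:3:1 ratio has 16 parts, so with N = 129 the expected counts are:
  purple smooth: 129 × 9/16 = 72.5625
  purple shrunken: 129 × 3/16 = 24.1875
  yellow smooth: 129 × 3/16 = 24.1875
  yellow shrunken: 129 × 1/16 = 8.0625
Contribution of yellow shrunken: (9 − 8.0625)² / 8.0625 = 0.1090

0.109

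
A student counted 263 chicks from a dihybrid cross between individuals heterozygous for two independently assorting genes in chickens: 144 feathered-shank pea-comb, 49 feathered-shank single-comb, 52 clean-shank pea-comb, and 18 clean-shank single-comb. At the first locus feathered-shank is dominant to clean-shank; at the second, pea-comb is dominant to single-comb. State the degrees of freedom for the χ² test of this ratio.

3

A dihybrid F₂ with independent assortment and complete dominance at both loci gives a 9:3:3:1 phenotypic ratio.
A goodness-of-fit test with 4 phenotype classes has df = 4 − 1 = 3.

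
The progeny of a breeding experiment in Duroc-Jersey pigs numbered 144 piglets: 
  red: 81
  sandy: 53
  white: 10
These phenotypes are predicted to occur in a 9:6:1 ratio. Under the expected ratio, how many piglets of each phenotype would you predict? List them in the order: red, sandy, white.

81, 54, 9

Expected counts for N = 144 under a 9:6:1 ratio (total parts = 16):
  red: 144 × 9/16 = 81
  sandy: 144 × 6/16 = 54
  white: 144 × 1/16 = 9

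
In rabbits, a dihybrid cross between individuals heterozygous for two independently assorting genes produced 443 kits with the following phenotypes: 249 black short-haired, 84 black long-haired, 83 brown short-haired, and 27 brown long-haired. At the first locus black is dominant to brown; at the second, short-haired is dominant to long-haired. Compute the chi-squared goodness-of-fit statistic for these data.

0.028

A dihybrid F₂ with independent assortment and complete dominance at both loci gives a 9:3:3:1 phenotypic ratio.
Total ratio parts = 16. Expected numbers out of 443:
  black short-haired: 443 × 9/16 = 249.1875
  black long-haired: 443 × 3/16 = 83.0625
  brown short-haired: 443 × 3/16 = 83.0625
  brown long-haired: 443 × 1/16 = 27.6875
χ² = Σ (O − E)² / E
  black short-haired: (249 − 249.1875)² / 249.1875 = 0.0001
  black long-haired: (84 − 83.0625)² / 83.0625 = 0.0106
  brown short-haired: (83 − 83.0625)² / 83.0625 = 0.0000
  brown long-haired: (27 − 27.6875)² / 27.6875 = 0.0171
χ² = 0.0001 + 0.0106 + 0.0000 + 0.0171 = 0.0278 ≈ 0.028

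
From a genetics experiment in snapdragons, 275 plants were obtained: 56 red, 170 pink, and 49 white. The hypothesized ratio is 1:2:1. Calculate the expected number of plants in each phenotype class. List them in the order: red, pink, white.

The 1:2:1 ratio has 4 parts, so with N = 275 the expected counts are:
  red: 275 × 1/4 = 68.75
  pink: 275 × 2/4 = 137.5
  white: 275 × 1/4 = 68.75

68.75, 137.5, 68.75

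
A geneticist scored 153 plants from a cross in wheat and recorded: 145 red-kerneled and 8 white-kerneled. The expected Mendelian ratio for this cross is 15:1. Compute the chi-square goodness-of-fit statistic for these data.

Under the 15:1 hypothesis (Σ ratio = 16, N = 153):
  red-kerneled: 153 × 15/16 = 143.4375
  white-kerneled: 153 × 1/16 = 9.5625
χ² = Σ (O − E)² / E
  red-kerneled: (145 − 143.4375)² / 143.4375 = 0.0170
  white-kerneled: (8 − 9.5625)² / 9.5625 = 0.2553
χ² = 0.0170 + 0.2553 = 0.2723 ≈ 0.272

0.272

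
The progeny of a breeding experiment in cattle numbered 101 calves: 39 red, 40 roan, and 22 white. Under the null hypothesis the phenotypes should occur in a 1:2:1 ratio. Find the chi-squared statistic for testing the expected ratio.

10.089

The 1:2:1 ratio has 4 parts, so with N = 101 the expected counts are:
  red: 101 × 1/4 = 25.25
  roan: 101 × 2/4 = 50.5
  white: 101 × 1/4 = 25.25
χ² = Σ (O − E)² / E
  red: (39 − 25.25)² / 25.25 = 7.4876
  roan: (40 − 50.5)² / 50.5 = 2.1832
  white: (22 − 25.25)² / 25.25 = 0.4183
χ² = 7.4876 + 2.1832 + 0.4183 = 10.0891 ≈ 10.089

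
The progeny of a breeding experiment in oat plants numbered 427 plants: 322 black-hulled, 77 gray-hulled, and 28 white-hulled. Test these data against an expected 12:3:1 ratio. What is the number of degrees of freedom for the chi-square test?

A goodness-of-fit test with 3 phenotype classes has df = 3 − 1 = 2.

2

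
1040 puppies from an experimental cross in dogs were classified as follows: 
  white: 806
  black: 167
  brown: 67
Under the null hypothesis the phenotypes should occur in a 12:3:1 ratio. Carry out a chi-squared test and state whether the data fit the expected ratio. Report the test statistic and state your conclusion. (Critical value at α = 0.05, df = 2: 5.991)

Total ratio parts = 16. Expected numbers out of 1040:
  white: 1040 × 12/16 = 780
  black: 1040 × 3/16 = 195
  brown: 1040 × 1/16 = 65
χ² = Σ (O − E)² / E
  white: (806 − 780)² / 780 = 0.8667
  black: (167 − 195)² / 195 = 4.0205
  brown: (67 − 65)² / 65 = 0.0615
χ² = 0.8667 + 4.0205 + 0.0615 = 4.9487 ≈ 4.949
Degrees of freedom = 3 − 1 = 2; critical value at α = 0.05 is 5.991.
Since 4.949 < 5.991, we fail to reject the null hypothesis — the data are consistent with the 12:3:1 ratio.

4.949; consistent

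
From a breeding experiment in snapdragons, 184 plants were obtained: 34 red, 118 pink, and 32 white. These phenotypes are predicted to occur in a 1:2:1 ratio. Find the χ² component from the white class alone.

Total ratio parts = 4. Expected numbers out of 184:
  red: 184 × 1/4 = 46
  pink: 184 × 2/4 = 92
  white: 184 × 1/4 = 46
Contribution of white: (32 − 46)² / 46 = 4.2609

4.261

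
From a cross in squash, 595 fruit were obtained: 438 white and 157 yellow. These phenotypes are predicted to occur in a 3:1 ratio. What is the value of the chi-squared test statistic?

0.610

Expected counts for N = 595 under a 3:1 ratio (total parts = 4):
  white: 595 × 3/4 = 446.25
  yellow: 595 × 1/4 = 148.75
χ² = Σ (O − E)² / E
  white: (438 − 446.25)² / 446.25 = 0.1525
  yellow: (157 − 148.75)² / 148.75 = 0.4576
χ² = 0.1525 + 0.4576 = 0.6101 ≈ 0.610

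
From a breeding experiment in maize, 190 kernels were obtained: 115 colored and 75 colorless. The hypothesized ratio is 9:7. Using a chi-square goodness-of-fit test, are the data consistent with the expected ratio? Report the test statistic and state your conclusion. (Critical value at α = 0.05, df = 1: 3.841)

Total ratio parts = 16. Expected numbers out of 190:
  colored: 190 × 9/16 = 106.875
  colorless: 190 × 7/16 = 83.125
χ² = Σ (O − E)² / E
  colored: (115 − 106.875)² / 106.875 = 0.6177
  colorless: (75 − 83.125)² / 83.125 = 0.7942
χ² = 0.6177 + 0.7942 = 1.4119 ≈ 1.412
Degrees of freedom = 2 − 1 = 1; critical value at α = 0.05 is 3.841.
Since 1.412 < 3.841, we fail to reject the null hypothesis — the data are consistent with the 9:7 ratio.

1.412; consistent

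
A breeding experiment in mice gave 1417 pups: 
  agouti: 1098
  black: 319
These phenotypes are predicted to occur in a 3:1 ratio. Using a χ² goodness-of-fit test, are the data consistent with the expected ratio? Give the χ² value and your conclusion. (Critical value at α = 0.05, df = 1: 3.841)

4.677; not consistent

The 3:1 ratio has 4 parts, so with N = 1417 the expected counts are:
  agouti: 1417 × 3/4 = 1062.75
  black: 1417 × 1/4 = 354.25
χ² = Σ (O − E)² / E
  agouti: (1098 − 1062.75)² / 1062.75 = 1.1692
  black: (319 − 354.25)² / 354.25 = 3.5076
χ² = 1.1692 + 3.5076 = 4.6768 ≈ 4.677
Degrees of freedom = 2 − 1 = 1; critical value at α = 0.05 is 3.841.
Since 4.677 > 3.841, we reject the null hypothesis — the data do not fit the 3:1 ratio.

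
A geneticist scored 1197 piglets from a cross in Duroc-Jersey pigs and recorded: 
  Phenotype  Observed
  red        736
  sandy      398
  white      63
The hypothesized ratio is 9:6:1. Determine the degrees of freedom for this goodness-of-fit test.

2

A goodness-of-fit test with 3 phenotype classes has df = 3 − 1 = 2.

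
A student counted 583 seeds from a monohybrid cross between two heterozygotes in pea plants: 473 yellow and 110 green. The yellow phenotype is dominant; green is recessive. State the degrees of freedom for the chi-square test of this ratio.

For a monohybrid cross between heterozygotes with complete dominance, the expected phenotypic ratio is 3:1.
A goodness-of-fit test with 2 phenotype classes has df = 2 − 1 = 1.

1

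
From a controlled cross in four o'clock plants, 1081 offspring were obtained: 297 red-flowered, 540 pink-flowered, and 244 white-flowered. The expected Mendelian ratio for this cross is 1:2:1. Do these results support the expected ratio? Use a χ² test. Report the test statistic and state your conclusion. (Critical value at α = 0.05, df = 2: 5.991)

5.198; consistent

The 1:2:1 ratio has 4 parts, so with N = 1081 the expected counts are:
  red-flowered: 1081 × 1/4 = 270.25
  pink-flowered: 1081 × 2/4 = 540.5
  white-flowered: 1081 × 1/4 = 270.25
χ² = Σ (O − E)² / E
  red-flowered: (297 − 270.25)² / 270.25 = 2.6478
  pink-flowered: (540 − 540.5)² / 540.5 = 0.0005
  white-flowered: (244 − 270.25)² / 270.25 = 2.5497
χ² = 2.6478 + 0.0005 + 2.5497 = 5.198
Degrees of freedom = 3 − 1 = 2; critical value at α = 0.05 is 5.991.
Since 5.198 < 5.991, we fail to reject the null hypothesis — the data are consistent with the 1:2:1 ratio.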